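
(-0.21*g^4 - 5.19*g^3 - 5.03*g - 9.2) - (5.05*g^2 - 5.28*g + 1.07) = -0.21*g^4 - 5.19*g^3 - 5.05*g^2 + 0.25*g - 10.27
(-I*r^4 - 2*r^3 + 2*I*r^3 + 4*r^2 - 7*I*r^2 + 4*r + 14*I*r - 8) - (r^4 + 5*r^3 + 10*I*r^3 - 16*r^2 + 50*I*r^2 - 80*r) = -r^4 - I*r^4 - 7*r^3 - 8*I*r^3 + 20*r^2 - 57*I*r^2 + 84*r + 14*I*r - 8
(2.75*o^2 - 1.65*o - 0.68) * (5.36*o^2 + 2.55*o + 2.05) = 14.74*o^4 - 1.8315*o^3 - 2.2148*o^2 - 5.1165*o - 1.394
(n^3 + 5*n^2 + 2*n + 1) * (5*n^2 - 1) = 5*n^5 + 25*n^4 + 9*n^3 - 2*n - 1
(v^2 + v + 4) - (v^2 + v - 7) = 11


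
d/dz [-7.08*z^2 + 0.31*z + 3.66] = 0.31 - 14.16*z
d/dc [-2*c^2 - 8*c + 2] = -4*c - 8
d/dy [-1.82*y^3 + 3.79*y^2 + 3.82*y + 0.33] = -5.46*y^2 + 7.58*y + 3.82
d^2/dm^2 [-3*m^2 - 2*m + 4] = -6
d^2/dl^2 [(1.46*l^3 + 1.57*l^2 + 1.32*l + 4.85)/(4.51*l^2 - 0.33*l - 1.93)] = (5.6843418860808e-14*l^4 + 84.10567*l^3 + 679.47066*l^2 + 58.25865*l + 95.50281)/(91.733851*l^6 - 20.136699*l^5 - 116.295762*l^4 + 17.198577*l^3 + 49.767366*l^2 - 3.687651*l - 7.189057)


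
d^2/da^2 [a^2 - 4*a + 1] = 2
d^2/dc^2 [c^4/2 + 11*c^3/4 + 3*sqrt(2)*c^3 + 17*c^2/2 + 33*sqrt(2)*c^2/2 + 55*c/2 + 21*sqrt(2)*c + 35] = 6*c^2 + 33*c/2 + 18*sqrt(2)*c + 17 + 33*sqrt(2)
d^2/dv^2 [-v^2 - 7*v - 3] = -2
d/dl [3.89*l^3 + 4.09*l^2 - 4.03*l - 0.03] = 11.67*l^2 + 8.18*l - 4.03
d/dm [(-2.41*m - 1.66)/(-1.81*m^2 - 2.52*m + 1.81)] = (4.3621*m^2 + 6.0732*m - (2.41*m + 1.66)*(3.62*m + 2.52) - 4.3621)/(1.81*m^2 + 2.52*m - 1.81)^2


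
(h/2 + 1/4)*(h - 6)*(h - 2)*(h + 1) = h^4/2 - 13*h^3/4 + h^2/4 + 7*h + 3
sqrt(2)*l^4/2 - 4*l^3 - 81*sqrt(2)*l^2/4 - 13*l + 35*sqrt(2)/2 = (l - 7*sqrt(2))*(l - sqrt(2)/2)*(l + 5*sqrt(2)/2)*(sqrt(2)*l/2 + 1)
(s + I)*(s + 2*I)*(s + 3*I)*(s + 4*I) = s^4 + 10*I*s^3 - 35*s^2 - 50*I*s + 24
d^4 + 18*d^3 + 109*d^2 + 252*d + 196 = (d + 2)^2*(d + 7)^2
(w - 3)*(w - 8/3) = w^2 - 17*w/3 + 8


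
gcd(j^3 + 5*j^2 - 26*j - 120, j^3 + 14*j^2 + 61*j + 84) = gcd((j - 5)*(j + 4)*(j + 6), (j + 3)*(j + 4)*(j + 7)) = j + 4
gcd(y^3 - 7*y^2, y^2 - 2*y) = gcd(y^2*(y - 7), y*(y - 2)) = y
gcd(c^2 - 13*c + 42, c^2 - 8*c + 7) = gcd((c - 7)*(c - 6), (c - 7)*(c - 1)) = c - 7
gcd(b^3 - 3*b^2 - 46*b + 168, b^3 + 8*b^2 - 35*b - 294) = b^2 + b - 42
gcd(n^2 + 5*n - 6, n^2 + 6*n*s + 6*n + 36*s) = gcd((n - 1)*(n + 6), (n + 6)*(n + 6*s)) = n + 6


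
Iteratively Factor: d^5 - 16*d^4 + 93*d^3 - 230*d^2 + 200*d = (d - 2)*(d^4 - 14*d^3 + 65*d^2 - 100*d) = (d - 5)*(d - 2)*(d^3 - 9*d^2 + 20*d) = (d - 5)*(d - 4)*(d - 2)*(d^2 - 5*d) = (d - 5)^2*(d - 4)*(d - 2)*(d)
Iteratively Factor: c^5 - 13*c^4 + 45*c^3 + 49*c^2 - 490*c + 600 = (c - 5)*(c^4 - 8*c^3 + 5*c^2 + 74*c - 120) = (c - 5)*(c + 3)*(c^3 - 11*c^2 + 38*c - 40) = (c - 5)*(c - 2)*(c + 3)*(c^2 - 9*c + 20) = (c - 5)^2*(c - 2)*(c + 3)*(c - 4)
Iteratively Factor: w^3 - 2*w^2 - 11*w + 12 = (w + 3)*(w^2 - 5*w + 4) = (w - 4)*(w + 3)*(w - 1)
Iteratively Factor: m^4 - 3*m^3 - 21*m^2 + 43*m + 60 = (m - 5)*(m^3 + 2*m^2 - 11*m - 12) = (m - 5)*(m + 4)*(m^2 - 2*m - 3) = (m - 5)*(m + 1)*(m + 4)*(m - 3)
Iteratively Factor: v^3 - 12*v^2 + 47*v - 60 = (v - 3)*(v^2 - 9*v + 20) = (v - 4)*(v - 3)*(v - 5)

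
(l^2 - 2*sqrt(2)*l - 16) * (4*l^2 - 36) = 4*l^4 - 8*sqrt(2)*l^3 - 100*l^2 + 72*sqrt(2)*l + 576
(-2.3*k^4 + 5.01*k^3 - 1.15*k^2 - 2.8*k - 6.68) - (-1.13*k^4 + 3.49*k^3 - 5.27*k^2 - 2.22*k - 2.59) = -1.17*k^4 + 1.52*k^3 + 4.12*k^2 - 0.58*k - 4.09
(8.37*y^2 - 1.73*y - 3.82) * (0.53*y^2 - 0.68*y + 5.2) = 4.4361*y^4 - 6.6085*y^3 + 42.6758*y^2 - 6.3984*y - 19.864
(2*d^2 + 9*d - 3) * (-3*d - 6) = -6*d^3 - 39*d^2 - 45*d + 18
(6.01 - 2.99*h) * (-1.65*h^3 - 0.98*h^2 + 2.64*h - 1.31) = 4.9335*h^4 - 6.9863*h^3 - 13.7834*h^2 + 19.7833*h - 7.8731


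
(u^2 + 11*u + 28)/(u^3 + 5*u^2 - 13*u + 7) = (u + 4)/(u^2 - 2*u + 1)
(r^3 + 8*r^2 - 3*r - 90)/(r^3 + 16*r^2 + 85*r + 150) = (r - 3)/(r + 5)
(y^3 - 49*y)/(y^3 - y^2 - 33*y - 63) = y*(y + 7)/(y^2 + 6*y + 9)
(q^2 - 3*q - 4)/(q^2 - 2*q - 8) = (q + 1)/(q + 2)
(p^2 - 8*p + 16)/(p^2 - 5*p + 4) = (p - 4)/(p - 1)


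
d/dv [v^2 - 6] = 2*v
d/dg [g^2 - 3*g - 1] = 2*g - 3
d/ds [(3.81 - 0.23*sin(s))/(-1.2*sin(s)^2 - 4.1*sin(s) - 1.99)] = (-0.276*sin(s)^2 + 9.144*sin(s) + 16.0787)*cos(s)/(1.44*sin(s)^4 + 9.84*sin(s)^3 + 21.586*sin(s)^2 + 16.318*sin(s) + 3.9601)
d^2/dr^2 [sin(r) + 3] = -sin(r)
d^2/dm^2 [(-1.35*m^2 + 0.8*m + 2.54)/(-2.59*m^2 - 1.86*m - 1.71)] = (-1.4210854715202e-14*m^4 - 23.73994*m^3 - 138.105534*m^2 - 52.158456*m + 17.908074)/(17.373979*m^6 + 37.431198*m^5 + 61.293645*m^4 + 55.86138*m^3 + 40.468005*m^2 + 16.316478*m + 5.000211)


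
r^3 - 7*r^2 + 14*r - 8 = (r - 4)*(r - 2)*(r - 1)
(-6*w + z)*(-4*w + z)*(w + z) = 24*w^3 + 14*w^2*z - 9*w*z^2 + z^3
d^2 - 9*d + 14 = (d - 7)*(d - 2)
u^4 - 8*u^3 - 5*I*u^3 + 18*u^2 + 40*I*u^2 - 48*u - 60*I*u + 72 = (u - 6)*(u - 2)*(u - 6*I)*(u + I)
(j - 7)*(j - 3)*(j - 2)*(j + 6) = j^4 - 6*j^3 - 31*j^2 + 204*j - 252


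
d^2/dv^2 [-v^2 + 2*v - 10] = -2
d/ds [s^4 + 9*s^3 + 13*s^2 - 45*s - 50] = 4*s^3 + 27*s^2 + 26*s - 45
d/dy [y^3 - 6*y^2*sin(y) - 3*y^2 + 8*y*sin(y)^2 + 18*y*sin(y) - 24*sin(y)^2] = -6*y^2*cos(y) + 3*y^2 - 12*y*sin(y) + 8*y*sin(2*y) + 18*y*cos(y) - 6*y + 8*sin(y)^2 + 18*sin(y) - 24*sin(2*y)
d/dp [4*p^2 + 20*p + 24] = 8*p + 20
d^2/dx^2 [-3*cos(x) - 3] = 3*cos(x)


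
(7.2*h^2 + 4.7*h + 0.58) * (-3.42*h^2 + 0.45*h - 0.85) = -24.624*h^4 - 12.834*h^3 - 5.9886*h^2 - 3.734*h - 0.493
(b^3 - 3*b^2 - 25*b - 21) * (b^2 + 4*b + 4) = b^5 + b^4 - 33*b^3 - 133*b^2 - 184*b - 84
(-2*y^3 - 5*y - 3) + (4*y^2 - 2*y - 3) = -2*y^3 + 4*y^2 - 7*y - 6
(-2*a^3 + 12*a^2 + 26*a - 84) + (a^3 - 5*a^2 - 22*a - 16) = -a^3 + 7*a^2 + 4*a - 100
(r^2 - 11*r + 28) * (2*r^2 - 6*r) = 2*r^4 - 28*r^3 + 122*r^2 - 168*r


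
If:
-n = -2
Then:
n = 2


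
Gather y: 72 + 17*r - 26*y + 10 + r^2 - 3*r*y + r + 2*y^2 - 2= r^2 + 18*r + 2*y^2 + y*(-3*r - 26) + 80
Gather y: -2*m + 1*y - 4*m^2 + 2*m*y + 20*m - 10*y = -4*m^2 + 18*m + y*(2*m - 9)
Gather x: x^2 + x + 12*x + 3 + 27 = x^2 + 13*x + 30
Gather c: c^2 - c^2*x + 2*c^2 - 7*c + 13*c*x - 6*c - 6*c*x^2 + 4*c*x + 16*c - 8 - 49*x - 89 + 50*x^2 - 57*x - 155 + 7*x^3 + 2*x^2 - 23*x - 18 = c^2*(3 - x) + c*(-6*x^2 + 17*x + 3) + 7*x^3 + 52*x^2 - 129*x - 270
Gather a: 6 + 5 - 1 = 10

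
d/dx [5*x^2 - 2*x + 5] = 10*x - 2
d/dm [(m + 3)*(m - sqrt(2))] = 2*m - sqrt(2) + 3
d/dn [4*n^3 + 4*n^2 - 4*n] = 12*n^2 + 8*n - 4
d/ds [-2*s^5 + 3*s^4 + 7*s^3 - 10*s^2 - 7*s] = -10*s^4 + 12*s^3 + 21*s^2 - 20*s - 7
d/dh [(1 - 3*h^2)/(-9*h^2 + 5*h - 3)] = (-15*h^2 + 36*h - 5)/(81*h^4 - 90*h^3 + 79*h^2 - 30*h + 9)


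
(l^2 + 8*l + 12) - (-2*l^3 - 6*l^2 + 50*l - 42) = 2*l^3 + 7*l^2 - 42*l + 54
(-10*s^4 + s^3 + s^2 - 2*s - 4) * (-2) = 20*s^4 - 2*s^3 - 2*s^2 + 4*s + 8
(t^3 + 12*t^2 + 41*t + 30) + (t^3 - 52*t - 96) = 2*t^3 + 12*t^2 - 11*t - 66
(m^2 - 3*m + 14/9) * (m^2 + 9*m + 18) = m^4 + 6*m^3 - 67*m^2/9 - 40*m + 28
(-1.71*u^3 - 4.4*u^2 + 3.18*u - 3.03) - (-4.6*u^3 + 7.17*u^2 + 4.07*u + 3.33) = 2.89*u^3 - 11.57*u^2 - 0.89*u - 6.36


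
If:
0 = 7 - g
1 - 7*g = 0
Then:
No Solution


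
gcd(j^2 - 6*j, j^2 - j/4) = j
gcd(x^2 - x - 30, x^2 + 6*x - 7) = 1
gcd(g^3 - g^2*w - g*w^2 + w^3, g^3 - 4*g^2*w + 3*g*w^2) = -g + w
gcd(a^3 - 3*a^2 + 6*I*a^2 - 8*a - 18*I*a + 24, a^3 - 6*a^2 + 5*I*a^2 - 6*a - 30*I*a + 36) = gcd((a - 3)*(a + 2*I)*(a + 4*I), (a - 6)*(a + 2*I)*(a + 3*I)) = a + 2*I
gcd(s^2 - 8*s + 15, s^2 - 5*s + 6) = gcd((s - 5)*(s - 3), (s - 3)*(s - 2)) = s - 3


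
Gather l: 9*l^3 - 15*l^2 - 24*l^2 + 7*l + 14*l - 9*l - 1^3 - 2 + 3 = 9*l^3 - 39*l^2 + 12*l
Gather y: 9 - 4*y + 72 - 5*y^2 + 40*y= -5*y^2 + 36*y + 81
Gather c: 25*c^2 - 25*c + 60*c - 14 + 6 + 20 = 25*c^2 + 35*c + 12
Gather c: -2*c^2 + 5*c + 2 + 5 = -2*c^2 + 5*c + 7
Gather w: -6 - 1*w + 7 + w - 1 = 0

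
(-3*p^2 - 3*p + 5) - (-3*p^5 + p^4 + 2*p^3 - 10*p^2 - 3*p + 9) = 3*p^5 - p^4 - 2*p^3 + 7*p^2 - 4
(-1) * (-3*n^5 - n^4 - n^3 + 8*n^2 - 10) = 3*n^5 + n^4 + n^3 - 8*n^2 + 10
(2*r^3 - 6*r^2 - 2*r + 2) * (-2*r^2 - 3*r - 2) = -4*r^5 + 6*r^4 + 18*r^3 + 14*r^2 - 2*r - 4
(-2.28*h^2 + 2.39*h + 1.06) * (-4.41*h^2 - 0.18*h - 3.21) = 10.0548*h^4 - 10.1295*h^3 + 2.214*h^2 - 7.8627*h - 3.4026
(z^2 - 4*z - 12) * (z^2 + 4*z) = z^4 - 28*z^2 - 48*z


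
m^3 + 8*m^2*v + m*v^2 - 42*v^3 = (m - 2*v)*(m + 3*v)*(m + 7*v)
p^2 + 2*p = p*(p + 2)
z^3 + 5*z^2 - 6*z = z*(z - 1)*(z + 6)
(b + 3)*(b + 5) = b^2 + 8*b + 15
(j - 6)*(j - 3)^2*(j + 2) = j^4 - 10*j^3 + 21*j^2 + 36*j - 108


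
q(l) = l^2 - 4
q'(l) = 2*l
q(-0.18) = -3.97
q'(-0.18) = -0.36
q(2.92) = 4.53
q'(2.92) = 5.84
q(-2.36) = 1.57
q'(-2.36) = -4.72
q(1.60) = -1.44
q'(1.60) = 3.20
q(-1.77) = -0.87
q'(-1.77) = -3.54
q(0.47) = -3.78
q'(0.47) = 0.94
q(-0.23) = -3.95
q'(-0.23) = -0.46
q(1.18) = -2.61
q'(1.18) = 2.36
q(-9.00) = 77.00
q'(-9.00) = -18.00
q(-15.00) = 221.00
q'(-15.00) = -30.00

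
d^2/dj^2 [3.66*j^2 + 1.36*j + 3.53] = 7.32000000000000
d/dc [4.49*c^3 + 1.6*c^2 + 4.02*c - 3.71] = 13.47*c^2 + 3.2*c + 4.02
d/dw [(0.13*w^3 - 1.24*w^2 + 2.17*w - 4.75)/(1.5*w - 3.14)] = (0.39*w^3 - 3.0846*w^2 + 7.7872*w + 0.3112)/(2.25*w^2 - 9.42*w + 9.8596)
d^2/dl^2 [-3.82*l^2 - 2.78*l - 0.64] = -7.64000000000000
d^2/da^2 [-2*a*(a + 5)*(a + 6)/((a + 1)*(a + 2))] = 16*(-a^3 + 12*a^2 + 42*a + 34)/(a^6 + 9*a^5 + 33*a^4 + 63*a^3 + 66*a^2 + 36*a + 8)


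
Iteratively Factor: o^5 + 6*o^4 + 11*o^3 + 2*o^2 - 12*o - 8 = (o + 1)*(o^4 + 5*o^3 + 6*o^2 - 4*o - 8) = (o + 1)*(o + 2)*(o^3 + 3*o^2 - 4) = (o + 1)*(o + 2)^2*(o^2 + o - 2) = (o - 1)*(o + 1)*(o + 2)^2*(o + 2)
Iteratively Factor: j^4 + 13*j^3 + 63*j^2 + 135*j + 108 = (j + 3)*(j^3 + 10*j^2 + 33*j + 36) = (j + 3)^2*(j^2 + 7*j + 12) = (j + 3)^3*(j + 4)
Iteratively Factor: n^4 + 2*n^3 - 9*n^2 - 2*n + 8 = (n - 1)*(n^3 + 3*n^2 - 6*n - 8) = (n - 2)*(n - 1)*(n^2 + 5*n + 4) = (n - 2)*(n - 1)*(n + 4)*(n + 1)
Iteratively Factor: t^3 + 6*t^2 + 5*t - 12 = (t - 1)*(t^2 + 7*t + 12) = (t - 1)*(t + 4)*(t + 3)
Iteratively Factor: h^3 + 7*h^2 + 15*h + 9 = (h + 3)*(h^2 + 4*h + 3) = (h + 1)*(h + 3)*(h + 3)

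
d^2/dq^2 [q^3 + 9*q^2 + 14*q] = 6*q + 18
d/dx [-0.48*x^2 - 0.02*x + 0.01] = -0.96*x - 0.02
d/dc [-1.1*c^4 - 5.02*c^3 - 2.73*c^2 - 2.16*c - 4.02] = -4.4*c^3 - 15.06*c^2 - 5.46*c - 2.16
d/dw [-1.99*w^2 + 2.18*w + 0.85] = 2.18 - 3.98*w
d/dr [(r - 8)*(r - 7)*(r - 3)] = 3*r^2 - 36*r + 101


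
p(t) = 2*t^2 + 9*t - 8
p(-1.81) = -17.74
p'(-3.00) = -3.00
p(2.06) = 19.03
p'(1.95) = 16.80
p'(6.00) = 33.00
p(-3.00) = -17.00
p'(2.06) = 17.24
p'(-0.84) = 5.64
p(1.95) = 17.16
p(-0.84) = -14.15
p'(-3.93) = -6.72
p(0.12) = -6.89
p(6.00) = 118.00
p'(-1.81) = 1.76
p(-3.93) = -12.48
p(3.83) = 55.81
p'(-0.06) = 8.76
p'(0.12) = 9.48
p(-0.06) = -8.53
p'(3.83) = 24.32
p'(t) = 4*t + 9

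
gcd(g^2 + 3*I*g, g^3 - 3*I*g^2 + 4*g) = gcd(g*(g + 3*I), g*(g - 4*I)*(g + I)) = g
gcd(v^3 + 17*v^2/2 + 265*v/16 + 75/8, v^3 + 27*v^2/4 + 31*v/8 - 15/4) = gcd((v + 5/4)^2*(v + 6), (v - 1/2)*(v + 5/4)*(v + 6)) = v^2 + 29*v/4 + 15/2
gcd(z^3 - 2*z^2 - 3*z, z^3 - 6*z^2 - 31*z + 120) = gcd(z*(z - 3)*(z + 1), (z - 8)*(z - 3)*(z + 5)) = z - 3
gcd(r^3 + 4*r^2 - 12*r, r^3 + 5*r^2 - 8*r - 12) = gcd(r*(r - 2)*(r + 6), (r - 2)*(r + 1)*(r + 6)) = r^2 + 4*r - 12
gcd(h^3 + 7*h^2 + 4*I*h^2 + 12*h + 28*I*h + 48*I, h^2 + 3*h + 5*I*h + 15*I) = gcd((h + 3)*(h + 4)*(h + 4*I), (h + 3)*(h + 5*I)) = h + 3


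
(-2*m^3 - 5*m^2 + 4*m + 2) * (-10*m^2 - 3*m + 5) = 20*m^5 + 56*m^4 - 35*m^3 - 57*m^2 + 14*m + 10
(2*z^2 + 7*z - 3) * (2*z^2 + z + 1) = 4*z^4 + 16*z^3 + 3*z^2 + 4*z - 3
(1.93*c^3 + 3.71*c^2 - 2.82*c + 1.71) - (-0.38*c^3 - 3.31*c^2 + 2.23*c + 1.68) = 2.31*c^3 + 7.02*c^2 - 5.05*c + 0.03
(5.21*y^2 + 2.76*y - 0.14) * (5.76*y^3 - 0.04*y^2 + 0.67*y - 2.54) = 30.0096*y^5 + 15.6892*y^4 + 2.5739*y^3 - 11.3786*y^2 - 7.1042*y + 0.3556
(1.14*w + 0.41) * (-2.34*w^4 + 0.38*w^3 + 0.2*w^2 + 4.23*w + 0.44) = -2.6676*w^5 - 0.5262*w^4 + 0.3838*w^3 + 4.9042*w^2 + 2.2359*w + 0.1804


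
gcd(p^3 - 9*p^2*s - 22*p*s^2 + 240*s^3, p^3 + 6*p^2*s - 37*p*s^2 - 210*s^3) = p^2 - p*s - 30*s^2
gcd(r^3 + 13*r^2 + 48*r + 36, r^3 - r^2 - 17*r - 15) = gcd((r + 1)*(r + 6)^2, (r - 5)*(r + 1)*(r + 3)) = r + 1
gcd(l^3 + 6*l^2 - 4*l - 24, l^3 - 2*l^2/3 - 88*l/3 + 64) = l + 6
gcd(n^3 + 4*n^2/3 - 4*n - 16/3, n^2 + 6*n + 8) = n + 2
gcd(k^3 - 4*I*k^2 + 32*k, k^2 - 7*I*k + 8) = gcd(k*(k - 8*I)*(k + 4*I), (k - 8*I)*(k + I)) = k - 8*I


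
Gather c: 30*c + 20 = 30*c + 20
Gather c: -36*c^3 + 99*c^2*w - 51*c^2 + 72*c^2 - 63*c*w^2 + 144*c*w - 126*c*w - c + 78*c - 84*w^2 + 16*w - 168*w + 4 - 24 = -36*c^3 + c^2*(99*w + 21) + c*(-63*w^2 + 18*w + 77) - 84*w^2 - 152*w - 20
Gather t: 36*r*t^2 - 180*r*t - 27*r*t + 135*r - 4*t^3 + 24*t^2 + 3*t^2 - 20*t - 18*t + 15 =135*r - 4*t^3 + t^2*(36*r + 27) + t*(-207*r - 38) + 15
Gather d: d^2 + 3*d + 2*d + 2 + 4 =d^2 + 5*d + 6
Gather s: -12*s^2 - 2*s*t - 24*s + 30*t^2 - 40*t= -12*s^2 + s*(-2*t - 24) + 30*t^2 - 40*t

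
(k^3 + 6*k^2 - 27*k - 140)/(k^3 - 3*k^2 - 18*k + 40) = (k + 7)/(k - 2)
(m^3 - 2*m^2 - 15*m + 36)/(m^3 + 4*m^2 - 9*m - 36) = (m - 3)/(m + 3)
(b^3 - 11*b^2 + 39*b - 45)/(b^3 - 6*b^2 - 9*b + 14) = (b^3 - 11*b^2 + 39*b - 45)/(b^3 - 6*b^2 - 9*b + 14)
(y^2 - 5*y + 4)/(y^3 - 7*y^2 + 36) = (y^2 - 5*y + 4)/(y^3 - 7*y^2 + 36)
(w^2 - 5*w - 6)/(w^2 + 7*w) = (w^2 - 5*w - 6)/(w*(w + 7))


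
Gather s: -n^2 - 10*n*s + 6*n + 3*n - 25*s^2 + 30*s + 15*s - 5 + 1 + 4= -n^2 + 9*n - 25*s^2 + s*(45 - 10*n)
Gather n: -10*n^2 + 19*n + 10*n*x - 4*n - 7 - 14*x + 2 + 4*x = -10*n^2 + n*(10*x + 15) - 10*x - 5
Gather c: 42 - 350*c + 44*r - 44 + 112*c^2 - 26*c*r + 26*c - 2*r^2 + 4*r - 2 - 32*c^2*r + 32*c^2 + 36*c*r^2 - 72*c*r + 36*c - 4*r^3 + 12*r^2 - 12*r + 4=c^2*(144 - 32*r) + c*(36*r^2 - 98*r - 288) - 4*r^3 + 10*r^2 + 36*r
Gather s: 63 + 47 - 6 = 104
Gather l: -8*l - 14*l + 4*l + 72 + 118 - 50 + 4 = 144 - 18*l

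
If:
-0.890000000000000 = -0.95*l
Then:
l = 0.94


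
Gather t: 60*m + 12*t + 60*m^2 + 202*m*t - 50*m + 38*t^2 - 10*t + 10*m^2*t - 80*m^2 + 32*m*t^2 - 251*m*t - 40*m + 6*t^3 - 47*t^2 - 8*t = -20*m^2 - 30*m + 6*t^3 + t^2*(32*m - 9) + t*(10*m^2 - 49*m - 6)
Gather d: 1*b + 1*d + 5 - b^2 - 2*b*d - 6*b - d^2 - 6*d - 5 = -b^2 - 5*b - d^2 + d*(-2*b - 5)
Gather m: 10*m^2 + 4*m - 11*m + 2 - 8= 10*m^2 - 7*m - 6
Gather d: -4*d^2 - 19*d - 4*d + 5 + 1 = -4*d^2 - 23*d + 6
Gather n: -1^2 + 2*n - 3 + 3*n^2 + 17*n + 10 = 3*n^2 + 19*n + 6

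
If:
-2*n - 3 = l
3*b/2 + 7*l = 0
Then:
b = 28*n/3 + 14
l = -2*n - 3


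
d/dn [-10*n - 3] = -10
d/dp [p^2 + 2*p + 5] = 2*p + 2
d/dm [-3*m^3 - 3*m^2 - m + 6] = -9*m^2 - 6*m - 1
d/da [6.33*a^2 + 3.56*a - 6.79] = 12.66*a + 3.56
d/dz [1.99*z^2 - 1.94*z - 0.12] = 3.98*z - 1.94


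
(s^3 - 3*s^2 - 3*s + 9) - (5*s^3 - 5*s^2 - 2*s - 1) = -4*s^3 + 2*s^2 - s + 10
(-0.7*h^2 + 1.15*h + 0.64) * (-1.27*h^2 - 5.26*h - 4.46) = 0.889*h^4 + 2.2215*h^3 - 3.7398*h^2 - 8.4954*h - 2.8544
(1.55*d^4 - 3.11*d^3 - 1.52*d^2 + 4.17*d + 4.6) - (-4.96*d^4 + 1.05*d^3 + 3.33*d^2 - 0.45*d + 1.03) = 6.51*d^4 - 4.16*d^3 - 4.85*d^2 + 4.62*d + 3.57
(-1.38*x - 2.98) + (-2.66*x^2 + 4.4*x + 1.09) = -2.66*x^2 + 3.02*x - 1.89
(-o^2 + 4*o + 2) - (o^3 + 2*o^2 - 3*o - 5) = -o^3 - 3*o^2 + 7*o + 7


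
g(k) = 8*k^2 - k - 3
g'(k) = 16*k - 1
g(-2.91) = 67.65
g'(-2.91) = -47.56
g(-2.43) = 46.67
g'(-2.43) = -39.88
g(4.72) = 170.51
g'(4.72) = 74.52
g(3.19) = 75.22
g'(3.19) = 50.04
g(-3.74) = 112.64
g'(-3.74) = -60.84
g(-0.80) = 2.92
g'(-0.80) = -13.80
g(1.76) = 20.02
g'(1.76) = 27.16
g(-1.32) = 12.26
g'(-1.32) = -22.12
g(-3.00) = 72.00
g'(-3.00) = -49.00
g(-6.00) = 291.00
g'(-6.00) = -97.00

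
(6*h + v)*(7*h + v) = 42*h^2 + 13*h*v + v^2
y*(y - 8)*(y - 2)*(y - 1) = y^4 - 11*y^3 + 26*y^2 - 16*y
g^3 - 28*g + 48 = (g - 4)*(g - 2)*(g + 6)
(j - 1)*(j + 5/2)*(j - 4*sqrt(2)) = j^3 - 4*sqrt(2)*j^2 + 3*j^2/2 - 6*sqrt(2)*j - 5*j/2 + 10*sqrt(2)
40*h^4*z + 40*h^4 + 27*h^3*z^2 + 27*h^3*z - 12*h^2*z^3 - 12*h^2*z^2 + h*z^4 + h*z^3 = (-8*h + z)*(-5*h + z)*(h + z)*(h*z + h)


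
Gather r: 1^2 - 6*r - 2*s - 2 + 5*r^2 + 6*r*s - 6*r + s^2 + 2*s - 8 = 5*r^2 + r*(6*s - 12) + s^2 - 9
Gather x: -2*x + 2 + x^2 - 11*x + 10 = x^2 - 13*x + 12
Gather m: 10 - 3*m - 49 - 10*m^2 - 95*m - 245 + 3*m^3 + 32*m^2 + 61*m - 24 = 3*m^3 + 22*m^2 - 37*m - 308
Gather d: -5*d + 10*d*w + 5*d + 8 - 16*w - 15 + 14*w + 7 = 10*d*w - 2*w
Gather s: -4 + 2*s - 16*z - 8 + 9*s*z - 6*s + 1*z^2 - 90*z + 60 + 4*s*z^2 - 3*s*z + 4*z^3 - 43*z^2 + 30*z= s*(4*z^2 + 6*z - 4) + 4*z^3 - 42*z^2 - 76*z + 48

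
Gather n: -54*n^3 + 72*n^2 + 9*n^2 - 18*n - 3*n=-54*n^3 + 81*n^2 - 21*n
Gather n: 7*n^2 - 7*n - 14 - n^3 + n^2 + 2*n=-n^3 + 8*n^2 - 5*n - 14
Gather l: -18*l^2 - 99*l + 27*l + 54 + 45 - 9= -18*l^2 - 72*l + 90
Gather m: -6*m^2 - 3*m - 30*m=-6*m^2 - 33*m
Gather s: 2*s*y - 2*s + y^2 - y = s*(2*y - 2) + y^2 - y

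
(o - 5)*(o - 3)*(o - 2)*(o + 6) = o^4 - 4*o^3 - 29*o^2 + 156*o - 180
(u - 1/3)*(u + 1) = u^2 + 2*u/3 - 1/3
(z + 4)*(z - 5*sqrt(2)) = z^2 - 5*sqrt(2)*z + 4*z - 20*sqrt(2)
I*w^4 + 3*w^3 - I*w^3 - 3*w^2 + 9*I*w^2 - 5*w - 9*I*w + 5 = (w - 5*I)*(w + I)^2*(I*w - I)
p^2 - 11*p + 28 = (p - 7)*(p - 4)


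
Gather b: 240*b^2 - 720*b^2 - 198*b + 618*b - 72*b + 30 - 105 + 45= -480*b^2 + 348*b - 30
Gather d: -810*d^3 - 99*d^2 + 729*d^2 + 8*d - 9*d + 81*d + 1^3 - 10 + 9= -810*d^3 + 630*d^2 + 80*d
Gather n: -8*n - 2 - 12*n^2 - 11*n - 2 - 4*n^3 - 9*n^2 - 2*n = -4*n^3 - 21*n^2 - 21*n - 4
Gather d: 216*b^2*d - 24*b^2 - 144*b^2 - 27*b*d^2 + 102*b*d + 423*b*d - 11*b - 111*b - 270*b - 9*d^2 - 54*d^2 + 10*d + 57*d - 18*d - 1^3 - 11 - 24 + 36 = -168*b^2 - 392*b + d^2*(-27*b - 63) + d*(216*b^2 + 525*b + 49)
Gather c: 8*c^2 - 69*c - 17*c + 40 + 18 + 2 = 8*c^2 - 86*c + 60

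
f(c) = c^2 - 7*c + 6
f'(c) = 2*c - 7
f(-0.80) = 12.24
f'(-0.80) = -8.60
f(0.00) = 6.00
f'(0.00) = -7.00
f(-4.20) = 53.04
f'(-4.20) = -15.40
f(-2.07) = 24.77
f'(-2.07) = -11.14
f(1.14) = -0.68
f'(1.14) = -4.72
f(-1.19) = 15.75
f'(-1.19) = -9.38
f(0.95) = 0.25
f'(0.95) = -5.10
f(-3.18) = 38.37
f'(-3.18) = -13.36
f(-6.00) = 84.00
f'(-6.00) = -19.00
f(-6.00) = 84.00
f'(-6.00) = -19.00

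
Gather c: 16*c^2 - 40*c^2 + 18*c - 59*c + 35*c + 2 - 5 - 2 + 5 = -24*c^2 - 6*c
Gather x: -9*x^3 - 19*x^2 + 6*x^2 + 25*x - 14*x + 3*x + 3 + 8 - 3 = -9*x^3 - 13*x^2 + 14*x + 8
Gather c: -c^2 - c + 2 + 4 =-c^2 - c + 6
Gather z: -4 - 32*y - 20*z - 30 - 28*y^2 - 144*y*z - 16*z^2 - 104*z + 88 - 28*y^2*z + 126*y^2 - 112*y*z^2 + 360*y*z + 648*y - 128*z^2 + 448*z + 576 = 98*y^2 + 616*y + z^2*(-112*y - 144) + z*(-28*y^2 + 216*y + 324) + 630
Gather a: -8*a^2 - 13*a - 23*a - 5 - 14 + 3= -8*a^2 - 36*a - 16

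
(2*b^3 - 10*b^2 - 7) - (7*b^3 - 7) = -5*b^3 - 10*b^2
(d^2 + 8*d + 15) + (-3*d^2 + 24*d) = -2*d^2 + 32*d + 15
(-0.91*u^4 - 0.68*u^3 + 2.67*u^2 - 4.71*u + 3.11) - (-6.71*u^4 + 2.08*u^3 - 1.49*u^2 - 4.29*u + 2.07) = 5.8*u^4 - 2.76*u^3 + 4.16*u^2 - 0.42*u + 1.04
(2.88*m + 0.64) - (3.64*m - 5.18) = 5.82 - 0.76*m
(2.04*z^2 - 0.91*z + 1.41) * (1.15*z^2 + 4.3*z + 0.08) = 2.346*z^4 + 7.7255*z^3 - 2.1283*z^2 + 5.9902*z + 0.1128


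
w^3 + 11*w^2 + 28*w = w*(w + 4)*(w + 7)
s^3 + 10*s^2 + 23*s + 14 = (s + 1)*(s + 2)*(s + 7)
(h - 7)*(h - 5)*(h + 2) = h^3 - 10*h^2 + 11*h + 70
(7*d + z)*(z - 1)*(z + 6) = 7*d*z^2 + 35*d*z - 42*d + z^3 + 5*z^2 - 6*z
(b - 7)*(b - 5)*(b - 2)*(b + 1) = b^4 - 13*b^3 + 45*b^2 - 11*b - 70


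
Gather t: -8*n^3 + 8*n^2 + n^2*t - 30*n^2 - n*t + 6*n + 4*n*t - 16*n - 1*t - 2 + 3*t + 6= -8*n^3 - 22*n^2 - 10*n + t*(n^2 + 3*n + 2) + 4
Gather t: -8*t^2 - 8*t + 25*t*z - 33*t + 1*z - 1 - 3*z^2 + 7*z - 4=-8*t^2 + t*(25*z - 41) - 3*z^2 + 8*z - 5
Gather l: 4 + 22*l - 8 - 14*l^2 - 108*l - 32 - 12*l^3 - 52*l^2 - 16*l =-12*l^3 - 66*l^2 - 102*l - 36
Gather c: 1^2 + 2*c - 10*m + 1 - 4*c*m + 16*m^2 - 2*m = c*(2 - 4*m) + 16*m^2 - 12*m + 2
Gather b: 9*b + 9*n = 9*b + 9*n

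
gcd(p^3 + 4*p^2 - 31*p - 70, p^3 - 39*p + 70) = p^2 + 2*p - 35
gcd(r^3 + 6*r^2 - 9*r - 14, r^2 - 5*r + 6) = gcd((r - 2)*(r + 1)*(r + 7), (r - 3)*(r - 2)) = r - 2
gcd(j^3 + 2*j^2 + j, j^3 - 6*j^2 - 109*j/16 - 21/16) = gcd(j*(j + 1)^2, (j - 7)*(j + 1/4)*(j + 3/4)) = 1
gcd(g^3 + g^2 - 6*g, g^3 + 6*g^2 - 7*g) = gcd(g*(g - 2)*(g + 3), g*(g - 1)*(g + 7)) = g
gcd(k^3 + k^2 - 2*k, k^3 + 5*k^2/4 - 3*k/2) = k^2 + 2*k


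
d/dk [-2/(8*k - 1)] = 16/(8*k - 1)^2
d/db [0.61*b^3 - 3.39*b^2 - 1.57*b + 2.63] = 1.83*b^2 - 6.78*b - 1.57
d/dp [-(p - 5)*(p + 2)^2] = (8 - 3*p)*(p + 2)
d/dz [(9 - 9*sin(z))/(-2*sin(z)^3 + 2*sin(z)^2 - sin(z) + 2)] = 9*(-7*sin(z) + sin(3*z) - 4*cos(2*z) + 3)*cos(z)/(2*sin(z)^3 - 2*sin(z)^2 + sin(z) - 2)^2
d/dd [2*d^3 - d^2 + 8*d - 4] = 6*d^2 - 2*d + 8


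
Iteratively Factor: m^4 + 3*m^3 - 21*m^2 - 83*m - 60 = (m + 3)*(m^3 - 21*m - 20) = (m + 3)*(m + 4)*(m^2 - 4*m - 5) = (m + 1)*(m + 3)*(m + 4)*(m - 5)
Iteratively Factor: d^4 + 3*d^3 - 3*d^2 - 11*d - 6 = (d - 2)*(d^3 + 5*d^2 + 7*d + 3) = (d - 2)*(d + 1)*(d^2 + 4*d + 3) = (d - 2)*(d + 1)*(d + 3)*(d + 1)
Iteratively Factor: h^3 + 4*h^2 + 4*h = (h + 2)*(h^2 + 2*h) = h*(h + 2)*(h + 2)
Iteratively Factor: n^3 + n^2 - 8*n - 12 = (n + 2)*(n^2 - n - 6) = (n + 2)^2*(n - 3)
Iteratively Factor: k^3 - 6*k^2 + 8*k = (k)*(k^2 - 6*k + 8) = k*(k - 4)*(k - 2)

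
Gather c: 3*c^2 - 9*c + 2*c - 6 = 3*c^2 - 7*c - 6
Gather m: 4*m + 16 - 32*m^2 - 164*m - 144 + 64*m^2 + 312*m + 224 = 32*m^2 + 152*m + 96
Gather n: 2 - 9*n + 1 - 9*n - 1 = 2 - 18*n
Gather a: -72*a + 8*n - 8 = -72*a + 8*n - 8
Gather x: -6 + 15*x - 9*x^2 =-9*x^2 + 15*x - 6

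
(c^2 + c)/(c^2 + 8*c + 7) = c/(c + 7)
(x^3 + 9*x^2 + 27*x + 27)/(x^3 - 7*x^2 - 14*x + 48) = (x^2 + 6*x + 9)/(x^2 - 10*x + 16)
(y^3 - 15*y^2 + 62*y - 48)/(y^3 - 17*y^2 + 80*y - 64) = (y - 6)/(y - 8)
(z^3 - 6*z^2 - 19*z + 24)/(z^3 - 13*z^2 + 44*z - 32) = (z + 3)/(z - 4)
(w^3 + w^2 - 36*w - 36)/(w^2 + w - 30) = (w^2 - 5*w - 6)/(w - 5)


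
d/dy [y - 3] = 1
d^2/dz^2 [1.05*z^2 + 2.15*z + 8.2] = 2.10000000000000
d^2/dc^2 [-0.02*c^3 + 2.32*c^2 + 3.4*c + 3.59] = 4.64 - 0.12*c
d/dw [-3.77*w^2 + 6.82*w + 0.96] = 6.82 - 7.54*w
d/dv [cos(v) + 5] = -sin(v)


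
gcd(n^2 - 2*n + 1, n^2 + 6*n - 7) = n - 1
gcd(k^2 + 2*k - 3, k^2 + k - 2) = k - 1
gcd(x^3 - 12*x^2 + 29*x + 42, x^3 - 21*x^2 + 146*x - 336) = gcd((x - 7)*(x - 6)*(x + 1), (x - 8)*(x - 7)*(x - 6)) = x^2 - 13*x + 42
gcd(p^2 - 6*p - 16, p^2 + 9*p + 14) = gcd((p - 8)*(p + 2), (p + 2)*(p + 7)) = p + 2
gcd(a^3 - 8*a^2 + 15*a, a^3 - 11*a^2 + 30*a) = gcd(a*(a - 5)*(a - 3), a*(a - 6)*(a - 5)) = a^2 - 5*a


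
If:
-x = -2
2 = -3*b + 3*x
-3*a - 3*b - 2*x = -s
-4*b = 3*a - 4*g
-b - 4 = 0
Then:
No Solution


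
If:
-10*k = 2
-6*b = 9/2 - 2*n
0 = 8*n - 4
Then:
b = -7/12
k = -1/5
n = 1/2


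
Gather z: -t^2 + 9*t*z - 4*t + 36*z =-t^2 - 4*t + z*(9*t + 36)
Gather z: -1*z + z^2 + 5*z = z^2 + 4*z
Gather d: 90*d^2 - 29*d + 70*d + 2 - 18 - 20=90*d^2 + 41*d - 36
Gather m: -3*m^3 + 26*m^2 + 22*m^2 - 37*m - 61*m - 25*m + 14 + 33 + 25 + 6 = -3*m^3 + 48*m^2 - 123*m + 78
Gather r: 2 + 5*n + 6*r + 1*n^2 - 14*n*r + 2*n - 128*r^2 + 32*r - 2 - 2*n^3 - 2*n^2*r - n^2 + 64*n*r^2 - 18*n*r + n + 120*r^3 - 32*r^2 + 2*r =-2*n^3 + 8*n + 120*r^3 + r^2*(64*n - 160) + r*(-2*n^2 - 32*n + 40)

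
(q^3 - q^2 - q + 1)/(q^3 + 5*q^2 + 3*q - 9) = (q^2 - 1)/(q^2 + 6*q + 9)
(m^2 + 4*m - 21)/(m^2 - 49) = (m - 3)/(m - 7)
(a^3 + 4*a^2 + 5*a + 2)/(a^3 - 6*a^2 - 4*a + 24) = (a^2 + 2*a + 1)/(a^2 - 8*a + 12)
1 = 1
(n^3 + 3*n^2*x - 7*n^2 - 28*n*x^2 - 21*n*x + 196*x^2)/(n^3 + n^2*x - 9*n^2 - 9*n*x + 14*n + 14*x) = (n^2 + 3*n*x - 28*x^2)/(n^2 + n*x - 2*n - 2*x)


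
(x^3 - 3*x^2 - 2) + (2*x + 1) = x^3 - 3*x^2 + 2*x - 1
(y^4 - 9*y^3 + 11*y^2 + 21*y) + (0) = y^4 - 9*y^3 + 11*y^2 + 21*y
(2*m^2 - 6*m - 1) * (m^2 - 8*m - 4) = 2*m^4 - 22*m^3 + 39*m^2 + 32*m + 4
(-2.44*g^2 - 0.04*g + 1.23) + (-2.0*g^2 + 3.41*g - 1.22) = -4.44*g^2 + 3.37*g + 0.01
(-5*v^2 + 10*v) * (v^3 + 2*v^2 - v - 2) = -5*v^5 + 25*v^3 - 20*v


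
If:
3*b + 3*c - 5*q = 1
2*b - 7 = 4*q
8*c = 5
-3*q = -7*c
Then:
No Solution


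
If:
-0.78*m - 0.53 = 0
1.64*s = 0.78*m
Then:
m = -0.68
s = -0.32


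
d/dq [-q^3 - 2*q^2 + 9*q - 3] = -3*q^2 - 4*q + 9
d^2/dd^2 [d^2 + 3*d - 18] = 2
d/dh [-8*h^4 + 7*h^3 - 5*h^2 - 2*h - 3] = -32*h^3 + 21*h^2 - 10*h - 2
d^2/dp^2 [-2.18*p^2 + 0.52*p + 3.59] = -4.36000000000000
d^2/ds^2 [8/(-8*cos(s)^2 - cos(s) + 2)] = 8*(256*sin(s)^4 - 193*sin(s)^2 - 28*cos(s) + 6*cos(3*s) - 97)/(-8*sin(s)^2 + cos(s) + 6)^3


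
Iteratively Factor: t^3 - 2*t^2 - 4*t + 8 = (t - 2)*(t^2 - 4) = (t - 2)*(t + 2)*(t - 2)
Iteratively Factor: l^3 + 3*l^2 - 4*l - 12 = (l + 2)*(l^2 + l - 6) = (l - 2)*(l + 2)*(l + 3)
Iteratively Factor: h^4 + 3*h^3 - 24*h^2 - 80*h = (h + 4)*(h^3 - h^2 - 20*h) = (h + 4)^2*(h^2 - 5*h) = (h - 5)*(h + 4)^2*(h)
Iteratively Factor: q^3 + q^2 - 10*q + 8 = (q - 1)*(q^2 + 2*q - 8) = (q - 2)*(q - 1)*(q + 4)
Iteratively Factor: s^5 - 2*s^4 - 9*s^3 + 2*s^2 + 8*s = (s)*(s^4 - 2*s^3 - 9*s^2 + 2*s + 8) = s*(s + 1)*(s^3 - 3*s^2 - 6*s + 8) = s*(s - 1)*(s + 1)*(s^2 - 2*s - 8) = s*(s - 1)*(s + 1)*(s + 2)*(s - 4)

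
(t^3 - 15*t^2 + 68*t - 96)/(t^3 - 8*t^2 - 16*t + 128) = (t - 3)/(t + 4)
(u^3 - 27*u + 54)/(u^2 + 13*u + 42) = (u^2 - 6*u + 9)/(u + 7)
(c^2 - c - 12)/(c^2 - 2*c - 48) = (-c^2 + c + 12)/(-c^2 + 2*c + 48)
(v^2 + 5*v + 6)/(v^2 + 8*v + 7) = (v^2 + 5*v + 6)/(v^2 + 8*v + 7)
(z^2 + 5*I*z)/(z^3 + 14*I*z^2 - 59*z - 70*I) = z/(z^2 + 9*I*z - 14)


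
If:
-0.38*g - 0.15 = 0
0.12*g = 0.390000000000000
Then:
No Solution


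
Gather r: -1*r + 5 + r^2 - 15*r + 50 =r^2 - 16*r + 55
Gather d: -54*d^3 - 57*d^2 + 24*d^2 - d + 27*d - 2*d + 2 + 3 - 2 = -54*d^3 - 33*d^2 + 24*d + 3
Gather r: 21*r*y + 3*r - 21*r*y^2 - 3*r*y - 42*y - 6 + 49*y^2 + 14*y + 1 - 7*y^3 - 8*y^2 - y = r*(-21*y^2 + 18*y + 3) - 7*y^3 + 41*y^2 - 29*y - 5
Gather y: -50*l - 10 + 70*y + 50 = -50*l + 70*y + 40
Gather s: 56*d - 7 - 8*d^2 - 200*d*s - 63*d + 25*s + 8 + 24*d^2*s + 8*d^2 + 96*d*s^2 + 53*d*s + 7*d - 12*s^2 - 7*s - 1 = s^2*(96*d - 12) + s*(24*d^2 - 147*d + 18)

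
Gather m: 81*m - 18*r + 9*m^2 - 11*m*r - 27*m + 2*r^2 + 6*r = 9*m^2 + m*(54 - 11*r) + 2*r^2 - 12*r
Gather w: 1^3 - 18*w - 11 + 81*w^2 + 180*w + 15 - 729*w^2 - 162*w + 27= 32 - 648*w^2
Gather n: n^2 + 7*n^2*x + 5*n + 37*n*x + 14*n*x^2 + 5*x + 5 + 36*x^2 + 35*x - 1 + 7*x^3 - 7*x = n^2*(7*x + 1) + n*(14*x^2 + 37*x + 5) + 7*x^3 + 36*x^2 + 33*x + 4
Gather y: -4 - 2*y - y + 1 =-3*y - 3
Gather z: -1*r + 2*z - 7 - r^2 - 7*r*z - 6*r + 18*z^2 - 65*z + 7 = -r^2 - 7*r + 18*z^2 + z*(-7*r - 63)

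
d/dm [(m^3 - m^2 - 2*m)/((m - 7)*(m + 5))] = (m^4 - 4*m^3 - 101*m^2 + 70*m + 70)/(m^4 - 4*m^3 - 66*m^2 + 140*m + 1225)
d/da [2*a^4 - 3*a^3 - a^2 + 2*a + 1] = 8*a^3 - 9*a^2 - 2*a + 2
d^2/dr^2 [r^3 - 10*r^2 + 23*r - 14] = 6*r - 20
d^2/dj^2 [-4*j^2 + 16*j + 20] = -8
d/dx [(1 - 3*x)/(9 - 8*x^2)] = (-24*x^2 + 16*x - 27)/(64*x^4 - 144*x^2 + 81)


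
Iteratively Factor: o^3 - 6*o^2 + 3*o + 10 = (o - 5)*(o^2 - o - 2) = (o - 5)*(o + 1)*(o - 2)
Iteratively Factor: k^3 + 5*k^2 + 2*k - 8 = (k + 2)*(k^2 + 3*k - 4) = (k + 2)*(k + 4)*(k - 1)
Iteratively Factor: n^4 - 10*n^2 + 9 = (n + 3)*(n^3 - 3*n^2 - n + 3) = (n - 3)*(n + 3)*(n^2 - 1) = (n - 3)*(n + 1)*(n + 3)*(n - 1)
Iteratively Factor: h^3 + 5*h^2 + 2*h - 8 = (h + 4)*(h^2 + h - 2) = (h + 2)*(h + 4)*(h - 1)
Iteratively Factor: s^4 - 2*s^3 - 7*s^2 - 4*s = (s - 4)*(s^3 + 2*s^2 + s) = (s - 4)*(s + 1)*(s^2 + s) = s*(s - 4)*(s + 1)*(s + 1)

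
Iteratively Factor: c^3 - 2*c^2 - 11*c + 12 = (c - 4)*(c^2 + 2*c - 3) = (c - 4)*(c + 3)*(c - 1)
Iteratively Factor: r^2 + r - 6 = (r + 3)*(r - 2)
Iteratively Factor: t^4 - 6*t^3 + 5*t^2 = (t - 5)*(t^3 - t^2) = t*(t - 5)*(t^2 - t) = t*(t - 5)*(t - 1)*(t)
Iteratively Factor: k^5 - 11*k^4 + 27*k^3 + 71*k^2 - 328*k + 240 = (k + 3)*(k^4 - 14*k^3 + 69*k^2 - 136*k + 80) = (k - 4)*(k + 3)*(k^3 - 10*k^2 + 29*k - 20) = (k - 4)*(k - 1)*(k + 3)*(k^2 - 9*k + 20) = (k - 5)*(k - 4)*(k - 1)*(k + 3)*(k - 4)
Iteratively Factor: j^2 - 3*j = (j)*(j - 3)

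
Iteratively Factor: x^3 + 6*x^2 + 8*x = (x + 4)*(x^2 + 2*x) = (x + 2)*(x + 4)*(x)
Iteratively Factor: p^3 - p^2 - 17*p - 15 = (p - 5)*(p^2 + 4*p + 3) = (p - 5)*(p + 3)*(p + 1)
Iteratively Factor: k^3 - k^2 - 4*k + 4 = (k + 2)*(k^2 - 3*k + 2) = (k - 2)*(k + 2)*(k - 1)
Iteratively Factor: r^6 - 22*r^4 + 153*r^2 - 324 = (r - 3)*(r^5 + 3*r^4 - 13*r^3 - 39*r^2 + 36*r + 108) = (r - 3)*(r - 2)*(r^4 + 5*r^3 - 3*r^2 - 45*r - 54) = (r - 3)*(r - 2)*(r + 2)*(r^3 + 3*r^2 - 9*r - 27) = (r - 3)*(r - 2)*(r + 2)*(r + 3)*(r^2 - 9) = (r - 3)*(r - 2)*(r + 2)*(r + 3)^2*(r - 3)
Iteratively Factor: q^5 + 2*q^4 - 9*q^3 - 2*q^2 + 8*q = (q - 1)*(q^4 + 3*q^3 - 6*q^2 - 8*q) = q*(q - 1)*(q^3 + 3*q^2 - 6*q - 8) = q*(q - 2)*(q - 1)*(q^2 + 5*q + 4) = q*(q - 2)*(q - 1)*(q + 4)*(q + 1)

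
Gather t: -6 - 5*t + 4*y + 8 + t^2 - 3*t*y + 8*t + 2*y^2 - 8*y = t^2 + t*(3 - 3*y) + 2*y^2 - 4*y + 2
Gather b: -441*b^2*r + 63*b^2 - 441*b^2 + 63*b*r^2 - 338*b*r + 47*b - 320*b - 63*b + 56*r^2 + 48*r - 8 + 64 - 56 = b^2*(-441*r - 378) + b*(63*r^2 - 338*r - 336) + 56*r^2 + 48*r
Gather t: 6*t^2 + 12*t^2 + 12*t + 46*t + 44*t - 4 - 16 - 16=18*t^2 + 102*t - 36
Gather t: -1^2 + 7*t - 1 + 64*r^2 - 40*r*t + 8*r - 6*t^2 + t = 64*r^2 + 8*r - 6*t^2 + t*(8 - 40*r) - 2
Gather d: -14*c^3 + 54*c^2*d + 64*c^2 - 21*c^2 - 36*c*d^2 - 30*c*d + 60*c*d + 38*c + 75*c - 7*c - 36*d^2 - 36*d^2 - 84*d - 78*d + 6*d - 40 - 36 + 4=-14*c^3 + 43*c^2 + 106*c + d^2*(-36*c - 72) + d*(54*c^2 + 30*c - 156) - 72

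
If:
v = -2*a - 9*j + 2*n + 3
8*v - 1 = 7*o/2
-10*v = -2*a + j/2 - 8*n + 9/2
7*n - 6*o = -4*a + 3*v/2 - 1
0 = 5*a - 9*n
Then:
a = 111123/23075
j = -10143/23075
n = 12347/4615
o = 134518/23075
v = 61736/23075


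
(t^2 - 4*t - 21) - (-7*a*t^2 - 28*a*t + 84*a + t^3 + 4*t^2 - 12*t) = 7*a*t^2 + 28*a*t - 84*a - t^3 - 3*t^2 + 8*t - 21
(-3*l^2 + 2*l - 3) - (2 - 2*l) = -3*l^2 + 4*l - 5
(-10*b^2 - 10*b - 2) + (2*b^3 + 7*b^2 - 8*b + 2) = 2*b^3 - 3*b^2 - 18*b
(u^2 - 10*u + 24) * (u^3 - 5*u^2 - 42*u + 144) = u^5 - 15*u^4 + 32*u^3 + 444*u^2 - 2448*u + 3456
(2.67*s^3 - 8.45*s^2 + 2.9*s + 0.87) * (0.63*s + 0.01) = 1.6821*s^4 - 5.2968*s^3 + 1.7425*s^2 + 0.5771*s + 0.0087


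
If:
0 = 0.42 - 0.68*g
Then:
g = 0.62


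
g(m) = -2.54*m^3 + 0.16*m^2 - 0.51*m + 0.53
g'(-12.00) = -1101.63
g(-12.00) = 4418.81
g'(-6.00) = -276.75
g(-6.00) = 557.99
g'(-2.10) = -34.79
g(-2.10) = 25.83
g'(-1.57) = -19.79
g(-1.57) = 11.55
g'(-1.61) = -20.78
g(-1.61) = 12.37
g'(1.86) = -26.28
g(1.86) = -16.21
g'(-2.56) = -51.27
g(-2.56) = 45.50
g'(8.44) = -540.61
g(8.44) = -1519.45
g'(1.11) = -9.54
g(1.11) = -3.31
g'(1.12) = -9.71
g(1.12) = -3.41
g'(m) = -7.62*m^2 + 0.32*m - 0.51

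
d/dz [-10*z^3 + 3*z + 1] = 3 - 30*z^2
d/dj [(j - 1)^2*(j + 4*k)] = (j - 1)*(3*j + 8*k - 1)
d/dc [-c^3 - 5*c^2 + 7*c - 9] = -3*c^2 - 10*c + 7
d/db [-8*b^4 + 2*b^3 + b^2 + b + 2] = -32*b^3 + 6*b^2 + 2*b + 1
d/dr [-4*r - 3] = -4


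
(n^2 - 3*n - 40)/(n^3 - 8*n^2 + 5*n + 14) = (n^2 - 3*n - 40)/(n^3 - 8*n^2 + 5*n + 14)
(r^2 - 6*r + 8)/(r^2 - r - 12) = (r - 2)/(r + 3)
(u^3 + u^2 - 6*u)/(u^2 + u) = (u^2 + u - 6)/(u + 1)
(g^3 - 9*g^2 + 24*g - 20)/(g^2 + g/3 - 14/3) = 3*(g^2 - 7*g + 10)/(3*g + 7)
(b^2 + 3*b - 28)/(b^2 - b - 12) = (b + 7)/(b + 3)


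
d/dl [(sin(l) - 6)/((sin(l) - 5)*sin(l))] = (-cos(l) + 12/tan(l) - 30*cos(l)/sin(l)^2)/(sin(l) - 5)^2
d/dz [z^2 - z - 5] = 2*z - 1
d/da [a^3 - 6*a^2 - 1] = 3*a*(a - 4)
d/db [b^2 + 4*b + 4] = 2*b + 4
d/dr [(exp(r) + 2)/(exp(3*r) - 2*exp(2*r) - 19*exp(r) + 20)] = ((exp(r) + 2)*(-3*exp(2*r) + 4*exp(r) + 19) + exp(3*r) - 2*exp(2*r) - 19*exp(r) + 20)*exp(r)/(exp(3*r) - 2*exp(2*r) - 19*exp(r) + 20)^2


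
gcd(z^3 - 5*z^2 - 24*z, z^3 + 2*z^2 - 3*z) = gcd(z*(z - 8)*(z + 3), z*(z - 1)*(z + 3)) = z^2 + 3*z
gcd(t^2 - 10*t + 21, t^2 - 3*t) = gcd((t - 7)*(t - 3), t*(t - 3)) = t - 3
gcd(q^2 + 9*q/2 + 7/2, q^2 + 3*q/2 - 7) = q + 7/2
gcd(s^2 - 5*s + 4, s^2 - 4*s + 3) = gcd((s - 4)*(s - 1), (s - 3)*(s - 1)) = s - 1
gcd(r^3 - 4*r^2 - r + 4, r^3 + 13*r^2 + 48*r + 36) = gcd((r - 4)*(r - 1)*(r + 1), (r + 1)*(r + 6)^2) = r + 1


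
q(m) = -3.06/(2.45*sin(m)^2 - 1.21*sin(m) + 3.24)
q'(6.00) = -0.53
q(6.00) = -0.81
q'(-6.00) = 0.05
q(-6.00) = -0.99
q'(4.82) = -0.04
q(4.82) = -0.45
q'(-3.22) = 0.25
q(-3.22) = -0.97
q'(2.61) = -0.32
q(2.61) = -0.94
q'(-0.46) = -0.51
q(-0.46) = -0.72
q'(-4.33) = -0.21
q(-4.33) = -0.72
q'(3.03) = 0.21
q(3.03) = -0.98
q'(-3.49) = -0.14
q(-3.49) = -0.98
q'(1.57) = 0.00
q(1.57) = -0.68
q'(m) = -3.06*(-4.9*sin(m)*cos(m) + 1.21*cos(m))/(2.45*sin(m)^2 - 1.21*sin(m) + 3.24)^2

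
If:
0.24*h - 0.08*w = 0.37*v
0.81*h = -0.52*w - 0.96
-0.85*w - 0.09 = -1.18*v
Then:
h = -0.78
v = -0.37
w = -0.62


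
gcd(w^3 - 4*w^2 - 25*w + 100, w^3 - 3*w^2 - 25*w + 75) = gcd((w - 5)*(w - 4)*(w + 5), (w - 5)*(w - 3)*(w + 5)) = w^2 - 25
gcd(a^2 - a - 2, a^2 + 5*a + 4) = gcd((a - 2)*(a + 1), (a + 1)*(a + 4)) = a + 1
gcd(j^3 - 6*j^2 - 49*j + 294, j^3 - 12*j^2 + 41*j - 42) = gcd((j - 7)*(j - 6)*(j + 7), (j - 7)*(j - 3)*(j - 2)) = j - 7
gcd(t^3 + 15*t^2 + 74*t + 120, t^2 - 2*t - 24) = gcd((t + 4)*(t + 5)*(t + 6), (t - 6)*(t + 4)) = t + 4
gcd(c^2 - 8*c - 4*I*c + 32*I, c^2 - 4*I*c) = c - 4*I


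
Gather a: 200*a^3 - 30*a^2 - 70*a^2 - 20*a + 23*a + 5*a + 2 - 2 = 200*a^3 - 100*a^2 + 8*a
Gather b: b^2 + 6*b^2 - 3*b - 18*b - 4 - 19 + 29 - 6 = 7*b^2 - 21*b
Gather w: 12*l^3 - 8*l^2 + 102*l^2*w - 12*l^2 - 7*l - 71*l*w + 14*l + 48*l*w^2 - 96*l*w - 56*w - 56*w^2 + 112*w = 12*l^3 - 20*l^2 + 7*l + w^2*(48*l - 56) + w*(102*l^2 - 167*l + 56)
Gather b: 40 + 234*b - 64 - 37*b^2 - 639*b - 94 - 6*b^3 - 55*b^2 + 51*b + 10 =-6*b^3 - 92*b^2 - 354*b - 108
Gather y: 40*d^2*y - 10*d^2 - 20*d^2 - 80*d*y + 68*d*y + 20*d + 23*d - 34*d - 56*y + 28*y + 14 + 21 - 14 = -30*d^2 + 9*d + y*(40*d^2 - 12*d - 28) + 21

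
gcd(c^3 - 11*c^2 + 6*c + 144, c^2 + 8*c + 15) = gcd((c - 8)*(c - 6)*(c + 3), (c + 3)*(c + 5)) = c + 3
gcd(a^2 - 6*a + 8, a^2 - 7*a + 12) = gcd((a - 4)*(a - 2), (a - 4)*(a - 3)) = a - 4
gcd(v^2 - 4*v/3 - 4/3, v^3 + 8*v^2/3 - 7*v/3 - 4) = 1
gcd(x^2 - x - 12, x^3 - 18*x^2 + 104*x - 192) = x - 4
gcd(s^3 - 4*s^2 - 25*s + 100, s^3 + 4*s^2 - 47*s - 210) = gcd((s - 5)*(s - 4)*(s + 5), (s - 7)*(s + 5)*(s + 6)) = s + 5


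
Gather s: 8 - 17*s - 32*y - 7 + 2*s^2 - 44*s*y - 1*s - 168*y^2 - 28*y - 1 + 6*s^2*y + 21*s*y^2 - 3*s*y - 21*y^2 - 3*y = s^2*(6*y + 2) + s*(21*y^2 - 47*y - 18) - 189*y^2 - 63*y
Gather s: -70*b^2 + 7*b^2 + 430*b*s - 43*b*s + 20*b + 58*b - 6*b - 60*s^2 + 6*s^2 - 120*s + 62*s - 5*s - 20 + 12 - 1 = -63*b^2 + 72*b - 54*s^2 + s*(387*b - 63) - 9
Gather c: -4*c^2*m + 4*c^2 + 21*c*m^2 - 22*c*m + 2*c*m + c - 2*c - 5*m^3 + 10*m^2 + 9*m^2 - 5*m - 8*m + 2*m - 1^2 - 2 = c^2*(4 - 4*m) + c*(21*m^2 - 20*m - 1) - 5*m^3 + 19*m^2 - 11*m - 3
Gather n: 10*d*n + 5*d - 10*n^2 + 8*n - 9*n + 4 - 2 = 5*d - 10*n^2 + n*(10*d - 1) + 2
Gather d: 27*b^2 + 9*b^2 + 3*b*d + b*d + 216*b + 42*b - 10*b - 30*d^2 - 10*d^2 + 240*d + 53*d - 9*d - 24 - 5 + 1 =36*b^2 + 248*b - 40*d^2 + d*(4*b + 284) - 28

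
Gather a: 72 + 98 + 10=180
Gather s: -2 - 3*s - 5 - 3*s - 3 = -6*s - 10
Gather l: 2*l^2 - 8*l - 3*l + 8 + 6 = 2*l^2 - 11*l + 14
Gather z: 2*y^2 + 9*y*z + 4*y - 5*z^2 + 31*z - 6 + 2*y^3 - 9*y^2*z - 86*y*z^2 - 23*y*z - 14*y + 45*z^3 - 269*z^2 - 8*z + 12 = 2*y^3 + 2*y^2 - 10*y + 45*z^3 + z^2*(-86*y - 274) + z*(-9*y^2 - 14*y + 23) + 6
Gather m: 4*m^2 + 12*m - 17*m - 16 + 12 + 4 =4*m^2 - 5*m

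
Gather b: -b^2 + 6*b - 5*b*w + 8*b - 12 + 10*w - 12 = -b^2 + b*(14 - 5*w) + 10*w - 24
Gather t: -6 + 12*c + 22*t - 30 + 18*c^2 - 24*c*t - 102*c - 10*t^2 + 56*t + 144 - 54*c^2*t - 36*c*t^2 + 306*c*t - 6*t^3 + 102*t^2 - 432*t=18*c^2 - 90*c - 6*t^3 + t^2*(92 - 36*c) + t*(-54*c^2 + 282*c - 354) + 108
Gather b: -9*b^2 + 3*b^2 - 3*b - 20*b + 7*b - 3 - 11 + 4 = -6*b^2 - 16*b - 10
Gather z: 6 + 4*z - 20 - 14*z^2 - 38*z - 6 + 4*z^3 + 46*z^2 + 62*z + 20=4*z^3 + 32*z^2 + 28*z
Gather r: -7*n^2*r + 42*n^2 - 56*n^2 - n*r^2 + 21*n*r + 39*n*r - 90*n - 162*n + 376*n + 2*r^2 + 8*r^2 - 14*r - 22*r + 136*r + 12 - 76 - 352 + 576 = -14*n^2 + 124*n + r^2*(10 - n) + r*(-7*n^2 + 60*n + 100) + 160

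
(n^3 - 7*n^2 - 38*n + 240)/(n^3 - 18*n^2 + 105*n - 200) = (n + 6)/(n - 5)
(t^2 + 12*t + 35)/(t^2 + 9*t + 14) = (t + 5)/(t + 2)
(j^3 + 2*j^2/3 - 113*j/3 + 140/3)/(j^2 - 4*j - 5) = (3*j^2 + 17*j - 28)/(3*(j + 1))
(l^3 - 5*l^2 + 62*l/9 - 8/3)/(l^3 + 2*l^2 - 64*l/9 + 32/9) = (l - 3)/(l + 4)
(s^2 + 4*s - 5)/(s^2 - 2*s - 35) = (s - 1)/(s - 7)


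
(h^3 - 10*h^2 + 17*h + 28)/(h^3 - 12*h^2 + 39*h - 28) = (h + 1)/(h - 1)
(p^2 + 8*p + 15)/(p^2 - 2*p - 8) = (p^2 + 8*p + 15)/(p^2 - 2*p - 8)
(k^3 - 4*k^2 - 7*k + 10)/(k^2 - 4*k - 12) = (k^2 - 6*k + 5)/(k - 6)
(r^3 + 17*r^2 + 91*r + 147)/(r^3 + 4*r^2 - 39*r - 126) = (r + 7)/(r - 6)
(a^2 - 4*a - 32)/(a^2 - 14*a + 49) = (a^2 - 4*a - 32)/(a^2 - 14*a + 49)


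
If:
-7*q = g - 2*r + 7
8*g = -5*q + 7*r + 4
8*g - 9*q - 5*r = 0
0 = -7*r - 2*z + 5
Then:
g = 69/2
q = 13/2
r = 87/2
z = -599/4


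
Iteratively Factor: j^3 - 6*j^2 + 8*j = (j - 4)*(j^2 - 2*j) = j*(j - 4)*(j - 2)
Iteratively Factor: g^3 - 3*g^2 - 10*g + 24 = (g - 4)*(g^2 + g - 6) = (g - 4)*(g + 3)*(g - 2)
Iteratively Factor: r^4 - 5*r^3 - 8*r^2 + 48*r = (r - 4)*(r^3 - r^2 - 12*r) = r*(r - 4)*(r^2 - r - 12) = r*(r - 4)*(r + 3)*(r - 4)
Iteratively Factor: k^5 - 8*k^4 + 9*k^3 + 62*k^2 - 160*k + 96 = (k - 4)*(k^4 - 4*k^3 - 7*k^2 + 34*k - 24) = (k - 4)*(k + 3)*(k^3 - 7*k^2 + 14*k - 8) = (k - 4)*(k - 1)*(k + 3)*(k^2 - 6*k + 8) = (k - 4)^2*(k - 1)*(k + 3)*(k - 2)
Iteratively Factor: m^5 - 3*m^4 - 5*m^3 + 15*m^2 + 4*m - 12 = (m + 2)*(m^4 - 5*m^3 + 5*m^2 + 5*m - 6) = (m - 2)*(m + 2)*(m^3 - 3*m^2 - m + 3) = (m - 3)*(m - 2)*(m + 2)*(m^2 - 1) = (m - 3)*(m - 2)*(m - 1)*(m + 2)*(m + 1)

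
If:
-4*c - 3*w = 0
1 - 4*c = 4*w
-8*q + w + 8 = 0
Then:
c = -3/4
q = 9/8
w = 1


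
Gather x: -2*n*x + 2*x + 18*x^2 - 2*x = -2*n*x + 18*x^2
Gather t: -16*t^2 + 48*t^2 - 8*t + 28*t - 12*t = 32*t^2 + 8*t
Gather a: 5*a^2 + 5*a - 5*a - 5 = 5*a^2 - 5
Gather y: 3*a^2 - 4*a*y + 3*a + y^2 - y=3*a^2 + 3*a + y^2 + y*(-4*a - 1)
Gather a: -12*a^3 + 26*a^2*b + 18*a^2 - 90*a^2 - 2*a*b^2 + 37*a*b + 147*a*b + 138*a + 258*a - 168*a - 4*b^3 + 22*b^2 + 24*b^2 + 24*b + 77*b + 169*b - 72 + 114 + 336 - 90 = -12*a^3 + a^2*(26*b - 72) + a*(-2*b^2 + 184*b + 228) - 4*b^3 + 46*b^2 + 270*b + 288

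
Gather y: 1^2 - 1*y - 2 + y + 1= 0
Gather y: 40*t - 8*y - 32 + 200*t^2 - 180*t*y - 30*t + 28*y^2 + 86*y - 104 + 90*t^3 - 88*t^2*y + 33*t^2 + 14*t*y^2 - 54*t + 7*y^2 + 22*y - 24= 90*t^3 + 233*t^2 - 44*t + y^2*(14*t + 35) + y*(-88*t^2 - 180*t + 100) - 160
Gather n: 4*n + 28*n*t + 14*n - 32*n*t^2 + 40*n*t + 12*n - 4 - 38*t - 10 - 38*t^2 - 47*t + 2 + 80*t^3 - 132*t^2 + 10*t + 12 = n*(-32*t^2 + 68*t + 30) + 80*t^3 - 170*t^2 - 75*t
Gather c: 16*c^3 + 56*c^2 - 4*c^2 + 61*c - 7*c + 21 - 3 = 16*c^3 + 52*c^2 + 54*c + 18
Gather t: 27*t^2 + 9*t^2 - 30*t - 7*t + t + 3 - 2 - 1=36*t^2 - 36*t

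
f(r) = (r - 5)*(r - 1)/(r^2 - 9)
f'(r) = -2*r*(r - 5)*(r - 1)/(r^2 - 9)^2 + (r - 5)/(r^2 - 9) + (r - 1)/(r^2 - 9) = 2*(3*r^2 - 14*r + 27)/(r^4 - 18*r^2 + 81)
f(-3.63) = 9.57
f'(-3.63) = 13.45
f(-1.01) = -1.51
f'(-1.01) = 1.39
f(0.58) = -0.21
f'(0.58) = 0.53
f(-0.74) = -1.18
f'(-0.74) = 1.09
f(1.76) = 0.42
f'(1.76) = 0.67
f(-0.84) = -1.30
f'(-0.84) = 1.19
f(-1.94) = -3.90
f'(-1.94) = 4.77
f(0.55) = -0.23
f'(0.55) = 0.53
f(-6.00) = 2.85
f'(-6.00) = 0.60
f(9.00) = 0.44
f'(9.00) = 0.06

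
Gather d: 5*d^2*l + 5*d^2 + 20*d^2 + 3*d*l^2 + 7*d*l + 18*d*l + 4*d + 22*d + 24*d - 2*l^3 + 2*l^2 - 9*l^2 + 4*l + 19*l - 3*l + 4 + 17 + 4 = d^2*(5*l + 25) + d*(3*l^2 + 25*l + 50) - 2*l^3 - 7*l^2 + 20*l + 25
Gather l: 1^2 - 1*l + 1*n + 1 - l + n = -2*l + 2*n + 2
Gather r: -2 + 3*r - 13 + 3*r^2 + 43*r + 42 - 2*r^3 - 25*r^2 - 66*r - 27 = -2*r^3 - 22*r^2 - 20*r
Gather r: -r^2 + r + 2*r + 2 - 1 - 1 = -r^2 + 3*r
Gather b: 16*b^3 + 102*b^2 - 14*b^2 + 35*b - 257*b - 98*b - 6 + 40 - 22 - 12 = 16*b^3 + 88*b^2 - 320*b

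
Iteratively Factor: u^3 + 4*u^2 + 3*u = (u + 1)*(u^2 + 3*u) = (u + 1)*(u + 3)*(u)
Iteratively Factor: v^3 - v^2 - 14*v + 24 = (v + 4)*(v^2 - 5*v + 6) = (v - 2)*(v + 4)*(v - 3)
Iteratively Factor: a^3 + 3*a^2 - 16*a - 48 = (a + 4)*(a^2 - a - 12) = (a - 4)*(a + 4)*(a + 3)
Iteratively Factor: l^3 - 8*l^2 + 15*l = (l - 5)*(l^2 - 3*l) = l*(l - 5)*(l - 3)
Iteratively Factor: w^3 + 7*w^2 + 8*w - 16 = (w + 4)*(w^2 + 3*w - 4) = (w + 4)^2*(w - 1)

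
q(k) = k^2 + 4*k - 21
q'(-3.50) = -3.00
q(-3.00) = -24.00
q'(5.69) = 15.38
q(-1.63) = -24.86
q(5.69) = 34.14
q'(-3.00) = -2.00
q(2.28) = -6.68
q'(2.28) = 8.56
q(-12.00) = 75.00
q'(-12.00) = -20.00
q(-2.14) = -24.98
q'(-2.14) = -0.28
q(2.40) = -5.64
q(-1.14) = -24.26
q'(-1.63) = 0.74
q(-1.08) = -24.15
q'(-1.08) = 1.84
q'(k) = 2*k + 4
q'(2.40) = 8.80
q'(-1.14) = 1.72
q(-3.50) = -22.75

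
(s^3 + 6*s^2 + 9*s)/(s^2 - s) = (s^2 + 6*s + 9)/(s - 1)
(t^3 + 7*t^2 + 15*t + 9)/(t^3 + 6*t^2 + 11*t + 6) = (t + 3)/(t + 2)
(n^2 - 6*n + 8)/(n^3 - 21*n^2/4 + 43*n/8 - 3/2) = 8*(n - 2)/(8*n^2 - 10*n + 3)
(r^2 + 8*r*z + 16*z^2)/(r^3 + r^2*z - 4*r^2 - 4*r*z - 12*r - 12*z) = (r^2 + 8*r*z + 16*z^2)/(r^3 + r^2*z - 4*r^2 - 4*r*z - 12*r - 12*z)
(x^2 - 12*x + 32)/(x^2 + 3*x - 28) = (x - 8)/(x + 7)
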